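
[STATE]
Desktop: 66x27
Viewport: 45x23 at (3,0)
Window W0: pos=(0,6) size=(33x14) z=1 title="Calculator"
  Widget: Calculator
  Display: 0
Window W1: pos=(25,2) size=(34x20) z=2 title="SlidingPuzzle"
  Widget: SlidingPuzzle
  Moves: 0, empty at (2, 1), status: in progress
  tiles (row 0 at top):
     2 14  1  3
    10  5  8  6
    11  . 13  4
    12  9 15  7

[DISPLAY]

                                             
                                             
                      ┏━━━━━━━━━━━━━━━━━━━━━━
                      ┃ SlidingPuzzle        
                      ┠──────────────────────
                      ┃┌────┬────┬────┬────┐ 
━━━━━━━━━━━━━━━━━━━━━━┃│  2 │ 14 │  1 │  3 │ 
alculator             ┃├────┼────┼────┼────┤ 
──────────────────────┃│ 10 │  5 │  8 │  6 │ 
                      ┃├────┼────┼────┼────┤ 
──┬───┬───┬───┐       ┃│ 11 │    │ 13 │  4 │ 
7 │ 8 │ 9 │ ÷ │       ┃├────┼────┼────┼────┤ 
──┼───┼───┼───┤       ┃│ 12 │  9 │ 15 │  7 │ 
4 │ 5 │ 6 │ × │       ┃└────┴────┴────┴────┘ 
──┼───┼───┼───┤       ┃Moves: 0              
1 │ 2 │ 3 │ - │       ┃                      
──┼───┼───┼───┤       ┃                      
0 │ . │ = │ + │       ┃                      
──┴───┴───┴───┘       ┃                      
━━━━━━━━━━━━━━━━━━━━━━┃                      
                      ┃                      
                      ┗━━━━━━━━━━━━━━━━━━━━━━
                                             


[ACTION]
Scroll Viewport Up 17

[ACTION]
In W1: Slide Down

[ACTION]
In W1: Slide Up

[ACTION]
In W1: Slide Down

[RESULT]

                                             
                                             
                      ┏━━━━━━━━━━━━━━━━━━━━━━
                      ┃ SlidingPuzzle        
                      ┠──────────────────────
                      ┃┌────┬────┬────┬────┐ 
━━━━━━━━━━━━━━━━━━━━━━┃│  2 │ 14 │  1 │  3 │ 
alculator             ┃├────┼────┼────┼────┤ 
──────────────────────┃│ 10 │    │  8 │  6 │ 
                      ┃├────┼────┼────┼────┤ 
──┬───┬───┬───┐       ┃│ 11 │  5 │ 13 │  4 │ 
7 │ 8 │ 9 │ ÷ │       ┃├────┼────┼────┼────┤ 
──┼───┼───┼───┤       ┃│ 12 │  9 │ 15 │  7 │ 
4 │ 5 │ 6 │ × │       ┃└────┴────┴────┴────┘ 
──┼───┼───┼───┤       ┃Moves: 3              
1 │ 2 │ 3 │ - │       ┃                      
──┼───┼───┼───┤       ┃                      
0 │ . │ = │ + │       ┃                      
──┴───┴───┴───┘       ┃                      
━━━━━━━━━━━━━━━━━━━━━━┃                      
                      ┃                      
                      ┗━━━━━━━━━━━━━━━━━━━━━━
                                             


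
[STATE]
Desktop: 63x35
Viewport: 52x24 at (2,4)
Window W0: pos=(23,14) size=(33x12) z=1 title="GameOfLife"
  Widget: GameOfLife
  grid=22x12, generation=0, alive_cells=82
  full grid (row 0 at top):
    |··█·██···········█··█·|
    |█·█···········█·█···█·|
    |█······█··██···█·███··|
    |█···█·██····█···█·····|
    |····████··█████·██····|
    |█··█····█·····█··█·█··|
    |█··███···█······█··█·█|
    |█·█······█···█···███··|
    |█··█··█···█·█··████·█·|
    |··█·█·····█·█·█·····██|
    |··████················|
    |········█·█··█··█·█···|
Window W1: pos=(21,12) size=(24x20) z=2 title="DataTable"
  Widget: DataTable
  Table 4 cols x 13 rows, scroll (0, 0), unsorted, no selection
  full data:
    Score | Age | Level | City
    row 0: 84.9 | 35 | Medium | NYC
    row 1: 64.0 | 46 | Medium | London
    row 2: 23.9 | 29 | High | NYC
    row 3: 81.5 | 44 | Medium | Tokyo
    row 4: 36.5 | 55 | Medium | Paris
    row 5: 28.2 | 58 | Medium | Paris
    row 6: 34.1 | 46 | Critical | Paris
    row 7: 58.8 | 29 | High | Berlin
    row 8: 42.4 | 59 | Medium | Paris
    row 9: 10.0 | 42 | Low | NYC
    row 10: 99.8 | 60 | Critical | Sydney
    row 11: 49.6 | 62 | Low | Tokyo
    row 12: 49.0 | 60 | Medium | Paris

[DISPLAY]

                                                    
                                                    
                                                    
                                                    
                                                    
                                                    
                                                    
                                                    
                   ┏━━━━━━━━━━━━━━━━━━━━━━┓         
                   ┃ DataTable            ┃         
                   ┠──────────────────────┨━━━━━━━━━
                   ┃Score│Age│Level   │Cit┃         
                   ┃─────┼───┼────────┼───┃─────────
                   ┃84.9 │35 │Medium  │NYC┃         
                   ┃64.0 │46 │Medium  │Lon┃·        
                   ┃23.9 │29 │High    │NYC┃·        
                   ┃81.5 │44 │Medium  │Tok┃·        
                   ┃36.5 │55 │Medium  │Par┃·        
                   ┃28.2 │58 │Medium  │Par┃█        
                   ┃34.1 │46 │Critical│Par┃·        
                   ┃58.8 │29 │High    │Ber┃·        
                   ┃42.4 │59 │Medium  │Par┃━━━━━━━━━
                   ┃10.0 │42 │Low     │NYC┃         
                   ┃99.8 │60 │Critical│Syd┃         


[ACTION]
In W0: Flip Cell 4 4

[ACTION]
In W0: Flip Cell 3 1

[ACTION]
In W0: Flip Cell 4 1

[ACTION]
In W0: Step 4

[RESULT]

                                                    
                                                    
                                                    
                                                    
                                                    
                                                    
                                                    
                                                    
                   ┏━━━━━━━━━━━━━━━━━━━━━━┓         
                   ┃ DataTable            ┃         
                   ┠──────────────────────┨━━━━━━━━━
                   ┃Score│Age│Level   │Cit┃         
                   ┃─────┼───┼────────┼───┃─────────
                   ┃84.9 │35 │Medium  │NYC┃         
                   ┃64.0 │46 │Medium  │Lon┃·        
                   ┃23.9 │29 │High    │NYC┃·        
                   ┃81.5 │44 │Medium  │Tok┃·        
                   ┃36.5 │55 │Medium  │Par┃·        
                   ┃28.2 │58 │Medium  │Par┃·        
                   ┃34.1 │46 │Critical│Par┃·        
                   ┃58.8 │29 │High    │Ber┃█        
                   ┃42.4 │59 │Medium  │Par┃━━━━━━━━━
                   ┃10.0 │42 │Low     │NYC┃         
                   ┃99.8 │60 │Critical│Syd┃         


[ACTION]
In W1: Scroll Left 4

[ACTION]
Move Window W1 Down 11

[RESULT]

                                                    
                                                    
                                                    
                                                    
                                                    
                                                    
                                                    
                                                    
                                                    
                                                    
                     ┏━━━━━━━━━━━━━━━━━━━━━━━━━━━━━━
                   ┏━━━━━━━━━━━━━━━━━━━━━━┓         
                   ┃ DataTable            ┃─────────
                   ┠──────────────────────┨         
                   ┃Score│Age│Level   │Cit┃·        
                   ┃─────┼───┼────────┼───┃·        
                   ┃84.9 │35 │Medium  │NYC┃·        
                   ┃64.0 │46 │Medium  │Lon┃·        
                   ┃23.9 │29 │High    │NYC┃·        
                   ┃81.5 │44 │Medium  │Tok┃·        
                   ┃36.5 │55 │Medium  │Par┃█        
                   ┃28.2 │58 │Medium  │Par┃━━━━━━━━━
                   ┃34.1 │46 │Critical│Par┃         
                   ┃58.8 │29 │High    │Ber┃         


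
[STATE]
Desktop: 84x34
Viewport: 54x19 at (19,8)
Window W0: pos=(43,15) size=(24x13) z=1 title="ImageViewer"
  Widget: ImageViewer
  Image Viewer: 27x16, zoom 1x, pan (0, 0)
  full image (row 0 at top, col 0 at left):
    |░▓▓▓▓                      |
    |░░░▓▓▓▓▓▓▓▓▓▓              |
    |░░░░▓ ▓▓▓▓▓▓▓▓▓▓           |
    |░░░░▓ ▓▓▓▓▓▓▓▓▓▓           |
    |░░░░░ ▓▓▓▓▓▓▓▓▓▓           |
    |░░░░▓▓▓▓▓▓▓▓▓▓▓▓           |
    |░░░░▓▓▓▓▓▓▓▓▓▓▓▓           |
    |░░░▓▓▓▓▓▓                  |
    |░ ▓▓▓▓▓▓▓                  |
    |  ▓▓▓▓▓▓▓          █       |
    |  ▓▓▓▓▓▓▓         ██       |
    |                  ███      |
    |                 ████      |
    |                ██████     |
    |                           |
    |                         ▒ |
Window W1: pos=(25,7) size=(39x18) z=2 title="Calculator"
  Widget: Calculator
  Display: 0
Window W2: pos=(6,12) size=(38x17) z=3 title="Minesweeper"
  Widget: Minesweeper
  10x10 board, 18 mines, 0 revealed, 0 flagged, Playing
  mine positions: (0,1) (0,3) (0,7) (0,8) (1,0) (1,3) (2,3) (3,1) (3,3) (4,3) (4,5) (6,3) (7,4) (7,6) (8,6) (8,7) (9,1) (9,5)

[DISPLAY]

      ┃ Calculator                          ┃         
      ┠─────────────────────────────────────┨         
      ┃                                    0┃         
      ┃┌───┬───┬───┬───┐                    ┃         
━━━━━━━━━━━━━━━━━━━━━━━━┓                   ┃         
                        ┃                   ┃         
────────────────────────┨                   ┃         
                        ┃                   ┃━━┓      
                        ┃                   ┃  ┃      
                        ┃                   ┃──┨      
                        ┃                   ┃  ┃      
                        ┃                   ┃  ┃      
                        ┃                   ┃  ┃      
                        ┃                   ┃  ┃      
                        ┃                   ┃  ┃      
                        ┃                   ┃  ┃      
                        ┃━━━━━━━━━━━━━━━━━━━┛  ┃      
                        ┃░░░▓▓▓▓▓▓             ┃      
                        ┃░ ▓▓▓▓▓▓▓             ┃      


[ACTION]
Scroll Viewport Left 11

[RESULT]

                 ┃ Calculator                         
                 ┠────────────────────────────────────
                 ┃                                    
                 ┃┌───┬───┬───┬───┐                   
━━━━━━━━━━━━━━━━━━━━━━━━━━━━━━━━━━━┓                  
Minesweeper                        ┃                  
───────────────────────────────────┨                  
■■■■■■■■■                          ┃                  
■■■■■■■■■                          ┃                  
■■■■■■■■■                          ┃                  
■■■■■■■■■                          ┃                  
■■■■■■■■■                          ┃                  
■■■■■■■■■                          ┃                  
■■■■■■■■■                          ┃                  
■■■■■■■■■                          ┃                  
■■■■■■■■■                          ┃                  
■■■■■■■■■                          ┃━━━━━━━━━━━━━━━━━━
                                   ┃░░░▓▓▓▓▓▓         
                                   ┃░ ▓▓▓▓▓▓▓         


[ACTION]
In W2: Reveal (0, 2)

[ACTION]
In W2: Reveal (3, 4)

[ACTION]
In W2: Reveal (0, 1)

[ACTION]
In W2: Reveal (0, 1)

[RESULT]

                 ┃ Calculator                         
                 ┠────────────────────────────────────
                 ┃                                    
                 ┃┌───┬───┬───┬───┐                   
━━━━━━━━━━━━━━━━━━━━━━━━━━━━━━━━━━━┓                  
Minesweeper                        ┃                  
───────────────────────────────────┨                  
✹3✹■■■✹✹■                          ┃                  
■■✹■■■■■■                          ┃                  
■■✹■■■■■■                          ┃                  
✹■✹4■■■■■                          ┃                  
■■✹■✹■■■■                          ┃                  
■■■■■■■■■                          ┃                  
■■✹■■■■■■                          ┃                  
■■■✹■✹■■■                          ┃                  
■■■■■✹✹■■                          ┃                  
✹■■■✹■■■■                          ┃━━━━━━━━━━━━━━━━━━
                                   ┃░░░▓▓▓▓▓▓         
                                   ┃░ ▓▓▓▓▓▓▓         


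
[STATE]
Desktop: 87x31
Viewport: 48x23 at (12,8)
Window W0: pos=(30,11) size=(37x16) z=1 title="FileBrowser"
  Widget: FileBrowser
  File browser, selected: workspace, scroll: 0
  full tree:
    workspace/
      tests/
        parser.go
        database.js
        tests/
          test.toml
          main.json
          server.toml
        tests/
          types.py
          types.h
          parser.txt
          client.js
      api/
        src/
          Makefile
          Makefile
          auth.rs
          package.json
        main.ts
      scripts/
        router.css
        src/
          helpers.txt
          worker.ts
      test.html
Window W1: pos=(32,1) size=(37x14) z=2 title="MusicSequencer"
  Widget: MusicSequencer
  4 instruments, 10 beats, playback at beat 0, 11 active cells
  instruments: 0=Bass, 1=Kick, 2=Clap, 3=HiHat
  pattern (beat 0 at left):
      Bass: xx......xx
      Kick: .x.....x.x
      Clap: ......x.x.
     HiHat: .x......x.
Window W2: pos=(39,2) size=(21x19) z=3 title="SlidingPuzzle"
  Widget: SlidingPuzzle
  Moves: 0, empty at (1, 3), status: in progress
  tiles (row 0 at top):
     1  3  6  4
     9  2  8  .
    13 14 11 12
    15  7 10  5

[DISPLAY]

                    ┃ HiHat┃│  9 │  2 │  8 │   ┃
                    ┃      ┃├────┼────┼────┼───┃
                    ┃      ┃│ 13 │ 14 │ 11 │ 12┃
                  ┏━┃      ┃├────┼────┼────┼───┃
                  ┃ ┃      ┃│ 15 │  7 │ 10 │  5┃
                  ┠─┃      ┃└────┴────┴────┴───┃
                  ┃>┗━━━━━━┃Moves: 0           ┃
                  ┃    [+] ┃                   ┃
                  ┃    [+] ┃                   ┃
                  ┃    [+] ┃                   ┃
                  ┃    test┃                   ┃
                  ┃        ┃                   ┃
                  ┃        ┗━━━━━━━━━━━━━━━━━━━┛
                  ┃                             
                  ┃                             
                  ┃                             
                  ┃                             
                  ┃                             
                  ┗━━━━━━━━━━━━━━━━━━━━━━━━━━━━━
                                                
                                                
                                                
                                                


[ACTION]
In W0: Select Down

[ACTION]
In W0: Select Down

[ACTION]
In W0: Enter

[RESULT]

                    ┃ HiHat┃│  9 │  2 │  8 │   ┃
                    ┃      ┃├────┼────┼────┼───┃
                    ┃      ┃│ 13 │ 14 │ 11 │ 12┃
                  ┏━┃      ┃├────┼────┼────┼───┃
                  ┃ ┃      ┃│ 15 │  7 │ 10 │  5┃
                  ┠─┃      ┃└────┴────┴────┴───┃
                  ┃ ┗━━━━━━┃Moves: 0           ┃
                  ┃    [+] ┃                   ┃
                  ┃  > [-] ┃                   ┃
                  ┃      [+┃                   ┃
                  ┃      ma┃                   ┃
                  ┃    [+] ┃                   ┃
                  ┃    test┗━━━━━━━━━━━━━━━━━━━┛
                  ┃                             
                  ┃                             
                  ┃                             
                  ┃                             
                  ┃                             
                  ┗━━━━━━━━━━━━━━━━━━━━━━━━━━━━━
                                                
                                                
                                                
                                                


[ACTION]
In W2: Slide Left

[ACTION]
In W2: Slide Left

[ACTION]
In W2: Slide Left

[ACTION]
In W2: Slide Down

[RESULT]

                    ┃ HiHat┃│  9 │  2 │  8 │  4┃
                    ┃      ┃├────┼────┼────┼───┃
                    ┃      ┃│ 13 │ 14 │ 11 │ 12┃
                  ┏━┃      ┃├────┼────┼────┼───┃
                  ┃ ┃      ┃│ 15 │  7 │ 10 │  5┃
                  ┠─┃      ┃└────┴────┴────┴───┃
                  ┃ ┗━━━━━━┃Moves: 1           ┃
                  ┃    [+] ┃                   ┃
                  ┃  > [-] ┃                   ┃
                  ┃      [+┃                   ┃
                  ┃      ma┃                   ┃
                  ┃    [+] ┃                   ┃
                  ┃    test┗━━━━━━━━━━━━━━━━━━━┛
                  ┃                             
                  ┃                             
                  ┃                             
                  ┃                             
                  ┃                             
                  ┗━━━━━━━━━━━━━━━━━━━━━━━━━━━━━
                                                
                                                
                                                
                                                


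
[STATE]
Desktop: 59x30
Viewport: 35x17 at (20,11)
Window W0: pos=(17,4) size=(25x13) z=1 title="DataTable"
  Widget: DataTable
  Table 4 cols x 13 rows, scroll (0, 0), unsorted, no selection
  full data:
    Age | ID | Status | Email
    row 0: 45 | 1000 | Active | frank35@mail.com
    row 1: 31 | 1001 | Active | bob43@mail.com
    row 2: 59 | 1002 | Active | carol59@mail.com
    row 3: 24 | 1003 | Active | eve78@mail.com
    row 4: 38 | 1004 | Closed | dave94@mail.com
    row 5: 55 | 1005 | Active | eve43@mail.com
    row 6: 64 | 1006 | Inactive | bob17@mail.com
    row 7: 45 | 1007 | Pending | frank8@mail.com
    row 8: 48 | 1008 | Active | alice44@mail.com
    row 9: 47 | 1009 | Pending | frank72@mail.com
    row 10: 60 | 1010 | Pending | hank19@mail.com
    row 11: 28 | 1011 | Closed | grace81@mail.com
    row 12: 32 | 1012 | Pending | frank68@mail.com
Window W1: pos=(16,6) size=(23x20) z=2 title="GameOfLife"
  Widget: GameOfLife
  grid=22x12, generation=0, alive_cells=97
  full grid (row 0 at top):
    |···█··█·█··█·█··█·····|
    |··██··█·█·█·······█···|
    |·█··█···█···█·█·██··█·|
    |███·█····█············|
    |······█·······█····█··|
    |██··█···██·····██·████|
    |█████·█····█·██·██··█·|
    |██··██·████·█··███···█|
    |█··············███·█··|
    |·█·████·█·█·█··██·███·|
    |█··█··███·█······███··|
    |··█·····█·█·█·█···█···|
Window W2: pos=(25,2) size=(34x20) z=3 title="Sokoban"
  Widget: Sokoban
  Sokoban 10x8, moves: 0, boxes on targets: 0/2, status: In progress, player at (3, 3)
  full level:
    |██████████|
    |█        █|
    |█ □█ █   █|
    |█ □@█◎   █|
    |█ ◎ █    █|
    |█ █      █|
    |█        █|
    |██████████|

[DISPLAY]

█··█·┃█        █                   
·█···┃██████████                   
·█···┃Moves: 0  0/2                
···█·┃                             
·█···┃                             
██·█·┃                             
·██·█┃                             
·····┃                             
████·┃                             
█··██┃                             
·····┗━━━━━━━━━━━━━━━━━━━━━━━━━━━━━
                  ┃                
                  ┃                
                  ┃                
━━━━━━━━━━━━━━━━━━┛                
                                   
                                   


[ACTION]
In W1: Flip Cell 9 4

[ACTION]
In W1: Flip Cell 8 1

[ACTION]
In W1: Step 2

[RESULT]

··███┃█        █                   
····█┃██████████                   
··█·█┃Moves: 0  0/2                
··██·┃                             
█████┃                             
·█···┃                             
··███┃                             
·····┃                             
█··█·┃                             
█··█·┃                             
·██·█┗━━━━━━━━━━━━━━━━━━━━━━━━━━━━━
                  ┃                
                  ┃                
                  ┃                
━━━━━━━━━━━━━━━━━━┛                
                                   
                                   


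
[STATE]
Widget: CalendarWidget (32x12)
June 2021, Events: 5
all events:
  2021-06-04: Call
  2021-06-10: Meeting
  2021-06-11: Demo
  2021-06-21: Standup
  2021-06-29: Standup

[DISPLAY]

           June 2021            
Mo Tu We Th Fr Sa Su            
    1  2  3  4*  5  6           
 7  8  9 10* 11* 12 13          
14 15 16 17 18 19 20            
21* 22 23 24 25 26 27           
28 29* 30                       
                                
                                
                                
                                
                                


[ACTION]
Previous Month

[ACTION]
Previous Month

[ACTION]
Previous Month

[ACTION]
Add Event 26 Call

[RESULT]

           March 2021           
Mo Tu We Th Fr Sa Su            
 1  2  3  4  5  6  7            
 8  9 10 11 12 13 14            
15 16 17 18 19 20 21            
22 23 24 25 26* 27 28           
29 30 31                        
                                
                                
                                
                                
                                


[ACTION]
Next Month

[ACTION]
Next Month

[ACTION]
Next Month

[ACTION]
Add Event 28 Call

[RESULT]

           June 2021            
Mo Tu We Th Fr Sa Su            
    1  2  3  4*  5  6           
 7  8  9 10* 11* 12 13          
14 15 16 17 18 19 20            
21* 22 23 24 25 26 27           
28* 29* 30                      
                                
                                
                                
                                
                                


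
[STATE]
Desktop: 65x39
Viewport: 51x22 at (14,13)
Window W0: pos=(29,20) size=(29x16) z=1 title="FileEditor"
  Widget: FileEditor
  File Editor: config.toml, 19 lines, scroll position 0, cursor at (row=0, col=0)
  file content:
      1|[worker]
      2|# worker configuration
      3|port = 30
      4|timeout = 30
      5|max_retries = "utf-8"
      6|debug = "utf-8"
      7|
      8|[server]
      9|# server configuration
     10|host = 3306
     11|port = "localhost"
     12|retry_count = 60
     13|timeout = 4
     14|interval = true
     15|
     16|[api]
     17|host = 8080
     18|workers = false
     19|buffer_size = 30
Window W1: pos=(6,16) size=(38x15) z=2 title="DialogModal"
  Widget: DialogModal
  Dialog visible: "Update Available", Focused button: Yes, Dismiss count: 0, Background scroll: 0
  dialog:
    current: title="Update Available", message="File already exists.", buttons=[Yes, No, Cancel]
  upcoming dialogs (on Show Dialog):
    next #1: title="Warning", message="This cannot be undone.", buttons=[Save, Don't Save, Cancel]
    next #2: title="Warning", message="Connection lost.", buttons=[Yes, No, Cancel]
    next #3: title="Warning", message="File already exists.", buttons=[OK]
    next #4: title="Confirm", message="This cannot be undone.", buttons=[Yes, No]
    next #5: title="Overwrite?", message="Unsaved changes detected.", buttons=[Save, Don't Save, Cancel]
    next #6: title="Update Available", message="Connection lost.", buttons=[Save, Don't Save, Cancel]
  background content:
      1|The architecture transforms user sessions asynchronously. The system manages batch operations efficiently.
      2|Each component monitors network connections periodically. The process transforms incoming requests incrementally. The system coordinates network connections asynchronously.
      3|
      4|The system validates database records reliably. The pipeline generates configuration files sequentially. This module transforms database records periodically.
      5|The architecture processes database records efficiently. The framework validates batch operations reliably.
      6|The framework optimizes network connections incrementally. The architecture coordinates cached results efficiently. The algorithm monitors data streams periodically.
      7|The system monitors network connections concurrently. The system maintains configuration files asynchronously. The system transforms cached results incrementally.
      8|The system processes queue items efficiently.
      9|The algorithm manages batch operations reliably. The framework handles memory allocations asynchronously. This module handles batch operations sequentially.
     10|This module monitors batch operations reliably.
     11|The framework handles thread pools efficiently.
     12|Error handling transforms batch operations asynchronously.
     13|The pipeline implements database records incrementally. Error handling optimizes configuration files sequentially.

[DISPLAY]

                                                   
                                                   
                                                   
━━━━━━━━━━━━━━━━━━━━━━━━━━━━━┓                     
Modal                        ┃                     
─────────────────────────────┨                     
hitecture transforms user ses┃                     
mponent monitors network conn┃━━━━━━━━━━━━━┓       
                             ┃             ┃       
──────────────────────┐record┃─────────────┨       
   Update Available   │abase ┃            ▲┃       
 File already exists. │k conn┃guration    █┃       
 [Yes]  No   Cancel   │nnecti┃            ░┃       
──────────────────────┘ms eff┃            ░┃       
orithm manages batch operatio┃"utf-8"     ░┃       
dule monitors batch operation┃"           ░┃       
mework handles thread pools e┃            ░┃       
━━━━━━━━━━━━━━━━━━━━━━━━━━━━━┛            ░┃       
               ┃# server configuration    ░┃       
               ┃host = 3306               ░┃       
               ┃port = "localhost"        ░┃       
               ┃retry_count = 60          ▼┃       


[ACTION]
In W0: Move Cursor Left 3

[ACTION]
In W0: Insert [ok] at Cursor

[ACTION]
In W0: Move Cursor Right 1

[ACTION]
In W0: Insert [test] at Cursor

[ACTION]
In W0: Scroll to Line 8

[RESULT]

                                                   
                                                   
                                                   
━━━━━━━━━━━━━━━━━━━━━━━━━━━━━┓                     
Modal                        ┃                     
─────────────────────────────┨                     
hitecture transforms user ses┃                     
mponent monitors network conn┃━━━━━━━━━━━━━┓       
                             ┃             ┃       
──────────────────────┐record┃─────────────┨       
   Update Available   │abase ┃            ▲┃       
 File already exists. │k conn┃guration    ░┃       
 [Yes]  No   Cancel   │nnecti┃            ░┃       
──────────────────────┘ms eff┃ost"        ░┃       
orithm manages batch operatio┃60          ░┃       
dule monitors batch operation┃            ░┃       
mework handles thread pools e┃e           ░┃       
━━━━━━━━━━━━━━━━━━━━━━━━━━━━━┛            ░┃       
               ┃[api]                     ░┃       
               ┃host = 8080               ░┃       
               ┃workers = false           █┃       
               ┃buffer_size = 30          ▼┃       


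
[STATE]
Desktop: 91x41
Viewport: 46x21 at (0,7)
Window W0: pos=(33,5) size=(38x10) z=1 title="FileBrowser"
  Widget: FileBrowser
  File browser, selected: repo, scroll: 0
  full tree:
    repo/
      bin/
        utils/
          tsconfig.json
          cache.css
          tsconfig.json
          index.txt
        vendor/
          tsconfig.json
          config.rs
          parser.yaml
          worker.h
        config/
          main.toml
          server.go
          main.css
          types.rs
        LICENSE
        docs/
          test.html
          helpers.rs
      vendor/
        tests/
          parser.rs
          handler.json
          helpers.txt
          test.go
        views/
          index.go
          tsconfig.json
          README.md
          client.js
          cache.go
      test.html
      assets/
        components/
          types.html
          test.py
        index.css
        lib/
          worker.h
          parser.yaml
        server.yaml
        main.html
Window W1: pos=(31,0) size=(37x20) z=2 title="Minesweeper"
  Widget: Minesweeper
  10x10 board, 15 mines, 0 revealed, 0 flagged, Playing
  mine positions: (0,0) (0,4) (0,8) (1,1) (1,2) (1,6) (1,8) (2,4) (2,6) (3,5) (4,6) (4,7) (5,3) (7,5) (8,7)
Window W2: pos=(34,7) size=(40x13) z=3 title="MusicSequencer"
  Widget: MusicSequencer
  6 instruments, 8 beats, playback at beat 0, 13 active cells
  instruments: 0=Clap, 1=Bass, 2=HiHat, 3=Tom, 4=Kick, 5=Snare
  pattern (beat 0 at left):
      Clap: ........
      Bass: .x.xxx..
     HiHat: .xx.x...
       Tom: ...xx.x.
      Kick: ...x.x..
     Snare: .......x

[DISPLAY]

                               ┃■■┏━━━━━━━━━━━
                               ┃■■┃ MusicSeque
                               ┃■■┠───────────
                               ┃■■┃      ▼1234
                               ┃■■┃  Clap·····
                               ┃■■┃  Bass·█·██
                               ┃  ┃ HiHat·██·█
                               ┃  ┃   Tom···██
                               ┃  ┃  Kick···█·
                               ┃  ┃ Snare·····
                               ┃  ┃           
                               ┃  ┃           
                               ┗━━┗━━━━━━━━━━━
                                              
                                              
                                              
                                              
                                              
                                              
                                              
                                              


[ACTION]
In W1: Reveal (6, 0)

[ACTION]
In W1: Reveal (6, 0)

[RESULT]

                               ┃  ┏━━━━━━━━━━━
                               ┃  ┃ MusicSeque
                               ┃  ┠───────────
                               ┃  ┃      ▼1234
                               ┃  ┃  Clap·····
                               ┃  ┃  Bass·█·██
                               ┃  ┃ HiHat·██·█
                               ┃  ┃   Tom···██
                               ┃  ┃  Kick···█·
                               ┃  ┃ Snare·····
                               ┃  ┃           
                               ┃  ┃           
                               ┗━━┗━━━━━━━━━━━
                                              
                                              
                                              
                                              
                                              
                                              
                                              
                                              


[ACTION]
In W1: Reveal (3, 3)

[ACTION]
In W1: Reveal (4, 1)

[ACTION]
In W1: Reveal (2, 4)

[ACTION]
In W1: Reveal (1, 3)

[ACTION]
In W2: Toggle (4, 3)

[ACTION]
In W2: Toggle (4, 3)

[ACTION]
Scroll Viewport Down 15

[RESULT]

                                              
                                              
                                              
                                              
                                              
                                              
                                              
                                              
                                              
                                              
                                              
                                              
                                              
                                              
                                              
                                              
                                              
                                              
                                              
                                              
                                              


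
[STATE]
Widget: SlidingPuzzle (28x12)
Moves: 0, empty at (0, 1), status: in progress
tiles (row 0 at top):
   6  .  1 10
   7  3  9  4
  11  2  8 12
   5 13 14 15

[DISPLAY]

┌────┬────┬────┬────┐       
│  6 │    │  1 │ 10 │       
├────┼────┼────┼────┤       
│  7 │  3 │  9 │  4 │       
├────┼────┼────┼────┤       
│ 11 │  2 │  8 │ 12 │       
├────┼────┼────┼────┤       
│  5 │ 13 │ 14 │ 15 │       
└────┴────┴────┴────┘       
Moves: 0                    
                            
                            


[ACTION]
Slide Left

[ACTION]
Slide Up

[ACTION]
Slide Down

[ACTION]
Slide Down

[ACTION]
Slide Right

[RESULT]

┌────┬────┬────┬────┐       
│  6 │    │  1 │ 10 │       
├────┼────┼────┼────┤       
│  7 │  3 │  9 │  4 │       
├────┼────┼────┼────┤       
│ 11 │  2 │  8 │ 12 │       
├────┼────┼────┼────┤       
│  5 │ 13 │ 14 │ 15 │       
└────┴────┴────┴────┘       
Moves: 4                    
                            
                            
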